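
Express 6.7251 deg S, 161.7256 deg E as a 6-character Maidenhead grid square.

Add 180° to longitude and 90° to latitude: 341.7256, 83.2749.
Field: 341.7256/20 → 17 → R, 83.2749/10 → 8 → I; chars RI.
Square: 1.7256/2 → 0, 3.2749/1 → 3; chars 03.
Subsquare: 1.7256/0.0833333 → 20 → u, 0.2749/0.0416667 → 6 → g; chars ug.

RI03ug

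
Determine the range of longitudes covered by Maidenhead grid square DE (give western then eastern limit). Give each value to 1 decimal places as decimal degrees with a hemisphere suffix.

120.0° W, 100.0° W

Field D=3, E=4: +3·20° lon, +4·10° lat → SW at lon -120°, lat -50°.
Cell spans 20° lon × 10° lat.
west 120.0° W, east 100.0° W.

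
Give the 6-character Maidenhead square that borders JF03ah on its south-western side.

Longitude subsquare a = 0; −1 → -1, wraps to 23 = x, carry into square.
Longitude square 0; −1 → -1, wraps to 9, carry into field.
Longitude field J = 9; −1 → 8 = I.
Latitude subsquare h = 7; −1 → 6 = g.

IF93xg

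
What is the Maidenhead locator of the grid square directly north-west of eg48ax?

Longitude subsquare a = 0; −1 → -1, wraps to 23 = x, carry into square.
Longitude square 4; −1 → 3.
Latitude subsquare x = 23; +1 → 24, wraps to 0 = a, carry into square.
Latitude square 8; +1 → 9.

EG39xa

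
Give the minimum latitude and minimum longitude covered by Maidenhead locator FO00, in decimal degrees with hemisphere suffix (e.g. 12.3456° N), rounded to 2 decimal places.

Field F=5, O=14: +5·20° lon, +14·10° lat → SW at lon -80°, lat 50°.
Square 0, 0: +0·2° lon, +0·1° lat → SW at lon -80°, lat 50°.
latitude 50.00° N, longitude 80.00° W.

50.00° N, 80.00° W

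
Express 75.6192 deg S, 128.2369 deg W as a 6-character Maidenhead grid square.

Shift to the Maidenhead origin (180°W, 90°S): lon 51.7631, lat 14.3808.
Field: 51.7631/20 → 2 → C, 14.3808/10 → 1 → B; chars CB.
Square: 11.7631/2 → 5, 4.3808/1 → 4; chars 54.
Subsquare: 1.7631/0.0833333 → 21 → v, 0.3808/0.0416667 → 9 → j; chars vj.

CB54vj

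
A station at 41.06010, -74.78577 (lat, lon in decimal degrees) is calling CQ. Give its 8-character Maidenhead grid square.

FN21ob54

Offset from 180°W / 90°S: lon 105.21423°, lat 131.06010°.
Field: 105.21423/20 → 5 → F, 131.06010/10 → 13 → N; chars FN.
Square: 5.21423/2 → 2, 1.06010/1 → 1; chars 21.
Subsquare: 1.21423/0.0833333 → 14 → o, 0.06010/0.0416667 → 1 → b; chars ob.
Extended square: 0.04756/0.00833333 → 5, 0.01843/0.00416667 → 4; chars 54.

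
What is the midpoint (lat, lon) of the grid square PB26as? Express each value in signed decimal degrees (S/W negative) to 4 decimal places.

-73.2292, 124.0417

Field P=15, B=1: +15·20° lon, +1·10° lat → SW at lon 120°, lat -80°.
Square 2, 6: +2·2° lon, +6·1° lat → SW at lon 124°, lat -74°.
Subsquare a=0, s=18: +0·0.0833333° lon, +18·0.0416667° lat → SW at lon 124°, lat -73.25°.
Cell spans 0.0833333° lon × 0.0416667° lat. Centre is SW corner plus half of each.
latitude -73.2292, longitude 124.0417.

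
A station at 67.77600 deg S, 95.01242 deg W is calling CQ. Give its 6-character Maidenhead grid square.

EC22lf

Offset from 180°W / 90°S: lon 84.9876°, lat 22.2240°.
Field: 84.9876/20 → 4 → E, 22.2240/10 → 2 → C; chars EC.
Square: 4.9876/2 → 2, 2.2240/1 → 2; chars 22.
Subsquare: 0.9876/0.0833333 → 11 → l, 0.2240/0.0416667 → 5 → f; chars lf.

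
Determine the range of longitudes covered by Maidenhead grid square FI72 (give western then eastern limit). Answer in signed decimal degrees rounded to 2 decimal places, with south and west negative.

-66.00, -64.00

Field F=5, I=8: +5·20° lon, +8·10° lat → SW at lon -80°, lat -10°.
Square 7, 2: +7·2° lon, +2·1° lat → SW at lon -66°, lat -8°.
Cell spans 2° lon × 1° lat.
west -66.00, east -64.00.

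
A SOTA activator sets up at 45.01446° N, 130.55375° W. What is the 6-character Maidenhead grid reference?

CN45ra

Offset from 180°W / 90°S: lon 49.4462°, lat 135.0145°.
Field (20°×10°, letters A–R): 49.4462/20 → 2 → C, 135.0145/10 → 13 → N; chars CN.
Square (2°×1°, digits 0–9): 9.4462/2 → 4, 5.0145/1 → 5; chars 45.
Subsquare (5′×2.5′, letters a–x): 1.4462/0.0833333 → 17 → r, 0.0145/0.0416667 → 0 → a; chars ra.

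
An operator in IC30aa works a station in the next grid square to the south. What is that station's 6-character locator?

Latitude subsquare a = 0; −1 → -1, wraps to 23 = x, carry into square.
Latitude square 0; −1 → -1, wraps to 9, carry into field.
Latitude field C = 2; −1 → 1 = B.
The longitude characters are unchanged.

IB39ax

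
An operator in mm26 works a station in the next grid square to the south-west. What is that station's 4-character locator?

Longitude square 2; −1 → 1.
Latitude square 6; −1 → 5.

MM15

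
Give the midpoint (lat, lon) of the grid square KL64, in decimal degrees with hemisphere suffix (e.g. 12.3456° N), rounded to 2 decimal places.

Field K=10, L=11: +10·20° lon, +11·10° lat → SW at lon 20°, lat 20°.
Square 6, 4: +6·2° lon, +4·1° lat → SW at lon 32°, lat 24°.
Cell spans 2° lon × 1° lat. Centre is SW corner plus half of each.
latitude 24.50° N, longitude 33.00° E.

24.50° N, 33.00° E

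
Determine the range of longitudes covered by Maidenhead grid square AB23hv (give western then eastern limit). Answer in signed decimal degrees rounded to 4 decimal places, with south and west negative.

Field A=0, B=1: +0·20° lon, +1·10° lat → SW at lon -180°, lat -80°.
Square 2, 3: +2·2° lon, +3·1° lat → SW at lon -176°, lat -77°.
Subsquare h=7, v=21: +7·0.0833333° lon, +21·0.0416667° lat → SW at lon -175.417°, lat -76.125°.
Cell spans 0.0833333° lon × 0.0416667° lat.
west -175.4167, east -175.3333.

-175.4167, -175.3333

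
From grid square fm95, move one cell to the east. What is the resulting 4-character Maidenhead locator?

Longitude square 9; +1 → 10, wraps to 0, carry into field.
Longitude field F = 5; +1 → 6 = G.
The latitude characters are unchanged.

GM05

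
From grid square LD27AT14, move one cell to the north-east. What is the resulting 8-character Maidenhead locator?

Longitude extended square 1; +1 → 2.
Latitude extended square 4; +1 → 5.

LD27at25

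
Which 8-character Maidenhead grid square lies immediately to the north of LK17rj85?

LK17rj86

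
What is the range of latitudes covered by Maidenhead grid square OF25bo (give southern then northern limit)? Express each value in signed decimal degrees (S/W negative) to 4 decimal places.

-34.4167, -34.3750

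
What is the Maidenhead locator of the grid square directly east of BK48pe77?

Longitude extended square 7; +1 → 8.
The latitude characters are unchanged.

BK48pe87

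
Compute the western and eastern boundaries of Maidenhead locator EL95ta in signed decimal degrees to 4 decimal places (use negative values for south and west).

Field E=4, L=11: +4·20° lon, +11·10° lat → SW at lon -100°, lat 20°.
Square 9, 5: +9·2° lon, +5·1° lat → SW at lon -82°, lat 25°.
Subsquare t=19, a=0: +19·0.0833333° lon, +0·0.0416667° lat → SW at lon -80.4167°, lat 25°.
Cell spans 0.0833333° lon × 0.0416667° lat.
west -80.4167, east -80.3333.

-80.4167, -80.3333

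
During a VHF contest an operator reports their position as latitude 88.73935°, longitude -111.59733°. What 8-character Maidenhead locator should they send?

Shift to the Maidenhead origin (180°W, 90°S): lon 68.40267, lat 178.73935.
Field: 68.40267/20 → 3 → D, 178.73935/10 → 17 → R; chars DR.
Square: 8.40267/2 → 4, 8.73935/1 → 8; chars 48.
Subsquare: 0.40267/0.0833333 → 4 → e, 0.73935/0.0416667 → 17 → r; chars er.
Extended square: 0.06934/0.00833333 → 8, 0.03102/0.00416667 → 7; chars 87.

DR48er87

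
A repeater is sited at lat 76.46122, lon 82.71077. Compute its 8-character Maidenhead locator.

Add 180° to longitude and 90° to latitude: 262.71077, 166.46122.
Field: lon ⌊262.71077/20⌋ = 13 → N; lat ⌊166.46122/10⌋ = 16 → Q.
Square: lon ⌊2.71077/2⌋ = 1; lat ⌊6.46122/1⌋ = 6.
Subsquare: lon ⌊0.71077/0.0833333⌋ = 8 → i; lat ⌊0.46122/0.0416667⌋ = 11 → l.
Extended square: lon ⌊0.04410/0.00833333⌋ = 5; lat ⌊0.00289/0.00416667⌋ = 0.

NQ16il50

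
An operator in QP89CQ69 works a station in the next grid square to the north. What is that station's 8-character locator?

QP89cr60

Latitude extended square 9; +1 → 10, wraps to 0, carry into subsquare.
Latitude subsquare q = 16; +1 → 17 = r.
The longitude characters are unchanged.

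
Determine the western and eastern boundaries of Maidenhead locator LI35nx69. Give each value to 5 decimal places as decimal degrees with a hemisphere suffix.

47.13333° E, 47.14167° E

Field L=11, I=8: +11·20° lon, +8·10° lat → SW at lon 40°, lat -10°.
Square 3, 5: +3·2° lon, +5·1° lat → SW at lon 46°, lat -5°.
Subsquare n=13, x=23: +13·0.0833333° lon, +23·0.0416667° lat → SW at lon 47.0833°, lat -4.04167°.
Extended square 6, 9: +6·0.00833333° lon, +9·0.00416667° lat → SW at lon 47.1333°, lat -4.00417°.
Cell spans 0.00833333° lon × 0.00416667° lat.
west 47.13333° E, east 47.14167° E.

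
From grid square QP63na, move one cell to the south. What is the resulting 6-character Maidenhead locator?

Latitude subsquare a = 0; −1 → -1, wraps to 23 = x, carry into square.
Latitude square 3; −1 → 2.
The longitude characters are unchanged.

QP62nx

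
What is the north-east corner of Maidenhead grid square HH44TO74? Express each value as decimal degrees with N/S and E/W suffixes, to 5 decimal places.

Field H=7, H=7: +7·20° lon, +7·10° lat → SW at lon -40°, lat -20°.
Square 4, 4: +4·2° lon, +4·1° lat → SW at lon -32°, lat -16°.
Subsquare t=19, o=14: +19·0.0833333° lon, +14·0.0416667° lat → SW at lon -30.4167°, lat -15.4167°.
Extended square 7, 4: +7·0.00833333° lon, +4·0.00416667° lat → SW at lon -30.3583°, lat -15.4°.
Cell spans 0.00833333° lon × 0.00416667° lat. NE corner is SW corner plus one full cell.
latitude 15.39583° S, longitude 30.35000° W.

15.39583° S, 30.35000° W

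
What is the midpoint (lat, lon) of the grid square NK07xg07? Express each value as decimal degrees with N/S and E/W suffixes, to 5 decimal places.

Field N=13, K=10: +13·20° lon, +10·10° lat → SW at lon 80°, lat 10°.
Square 0, 7: +0·2° lon, +7·1° lat → SW at lon 80°, lat 17°.
Subsquare x=23, g=6: +23·0.0833333° lon, +6·0.0416667° lat → SW at lon 81.9167°, lat 17.25°.
Extended square 0, 7: +0·0.00833333° lon, +7·0.00416667° lat → SW at lon 81.9167°, lat 17.2792°.
Cell spans 0.00833333° lon × 0.00416667° lat. Centre is SW corner plus half of each.
latitude 17.28125° N, longitude 81.92083° E.

17.28125° N, 81.92083° E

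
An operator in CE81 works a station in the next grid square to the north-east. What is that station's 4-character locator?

CE92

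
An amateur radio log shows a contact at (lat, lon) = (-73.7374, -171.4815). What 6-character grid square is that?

AB46gg

Offset from 180°W / 90°S: lon 8.5185°, lat 16.2626°.
Field (20°×10°, letters A–R): lon ⌊8.5185/20⌋ = 0 → A; lat ⌊16.2626/10⌋ = 1 → B.
Square (2°×1°, digits 0–9): lon ⌊8.5185/2⌋ = 4; lat ⌊6.2626/1⌋ = 6.
Subsquare (5′×2.5′, letters a–x): lon ⌊0.5185/0.0833333⌋ = 6 → g; lat ⌊0.2626/0.0416667⌋ = 6 → g.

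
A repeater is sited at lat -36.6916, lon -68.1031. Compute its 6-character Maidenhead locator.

Offset from 180°W / 90°S: lon 111.8969°, lat 53.3084°.
Field: lon ⌊111.8969/20⌋ = 5 → F; lat ⌊53.3084/10⌋ = 5 → F.
Square: lon ⌊11.8969/2⌋ = 5; lat ⌊3.3084/1⌋ = 3.
Subsquare: lon ⌊1.8969/0.0833333⌋ = 22 → w; lat ⌊0.3084/0.0416667⌋ = 7 → h.

FF53wh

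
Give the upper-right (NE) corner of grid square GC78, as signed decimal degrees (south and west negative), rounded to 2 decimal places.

Field G=6, C=2: +6·20° lon, +2·10° lat → SW at lon -60°, lat -70°.
Square 7, 8: +7·2° lon, +8·1° lat → SW at lon -46°, lat -62°.
Cell spans 2° lon × 1° lat. NE corner is SW corner plus one full cell.
latitude -61.00, longitude -44.00.

-61.00, -44.00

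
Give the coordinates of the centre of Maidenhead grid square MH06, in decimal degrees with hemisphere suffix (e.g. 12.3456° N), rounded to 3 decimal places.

13.500° S, 61.000° E

Field M=12, H=7: +12·20° lon, +7·10° lat → SW at lon 60°, lat -20°.
Square 0, 6: +0·2° lon, +6·1° lat → SW at lon 60°, lat -14°.
Cell spans 2° lon × 1° lat. Centre is SW corner plus half of each.
latitude 13.500° S, longitude 61.000° E.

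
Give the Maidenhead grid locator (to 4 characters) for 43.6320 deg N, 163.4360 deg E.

Offset from 180°W / 90°S: lon 343.44°, lat 133.63°.
Field: lon ⌊343.44/20⌋ = 17 → R; lat ⌊133.63/10⌋ = 13 → N.
Square: lon ⌊3.44/2⌋ = 1; lat ⌊3.63/1⌋ = 3.

RN13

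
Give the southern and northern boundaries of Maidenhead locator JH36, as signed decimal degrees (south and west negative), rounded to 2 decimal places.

-14.00, -13.00

Field J=9, H=7: +9·20° lon, +7·10° lat → SW at lon 0°, lat -20°.
Square 3, 6: +3·2° lon, +6·1° lat → SW at lon 6°, lat -14°.
Cell spans 2° lon × 1° lat.
south -14.00, north -13.00.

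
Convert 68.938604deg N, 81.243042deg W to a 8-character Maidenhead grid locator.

Offset from 180°W / 90°S: lon 98.75696°, lat 158.93860°.
Field: lon ⌊98.75696/20⌋ = 4 → E; lat ⌊158.93860/10⌋ = 15 → P.
Square: lon ⌊18.75696/2⌋ = 9; lat ⌊8.93860/1⌋ = 8.
Subsquare: lon ⌊0.75696/0.0833333⌋ = 9 → j; lat ⌊0.93860/0.0416667⌋ = 22 → w.
Extended square: lon ⌊0.00696/0.00833333⌋ = 0; lat ⌊0.02194/0.00416667⌋ = 5.

EP98jw05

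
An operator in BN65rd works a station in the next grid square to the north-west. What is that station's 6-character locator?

BN65qe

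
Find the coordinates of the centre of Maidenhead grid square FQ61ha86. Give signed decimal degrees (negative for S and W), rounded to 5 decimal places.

Field F=5, Q=16: +5·20° lon, +16·10° lat → SW at lon -80°, lat 70°.
Square 6, 1: +6·2° lon, +1·1° lat → SW at lon -68°, lat 71°.
Subsquare h=7, a=0: +7·0.0833333° lon, +0·0.0416667° lat → SW at lon -67.4167°, lat 71°.
Extended square 8, 6: +8·0.00833333° lon, +6·0.00416667° lat → SW at lon -67.35°, lat 71.025°.
Cell spans 0.00833333° lon × 0.00416667° lat. Centre is SW corner plus half of each.
latitude 71.02708, longitude -67.34583.

71.02708, -67.34583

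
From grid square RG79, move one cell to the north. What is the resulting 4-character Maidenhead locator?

Latitude square 9; +1 → 10, wraps to 0, carry into field.
Latitude field G = 6; +1 → 7 = H.
The longitude characters are unchanged.

RH70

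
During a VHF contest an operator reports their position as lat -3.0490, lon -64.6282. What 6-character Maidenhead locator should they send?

Offset from 180°W / 90°S: lon 115.3718°, lat 86.9510°.
Field: lon ⌊115.3718/20⌋ = 5 → F; lat ⌊86.9510/10⌋ = 8 → I.
Square: lon ⌊15.3718/2⌋ = 7; lat ⌊6.9510/1⌋ = 6.
Subsquare: lon ⌊1.3718/0.0833333⌋ = 16 → q; lat ⌊0.9510/0.0416667⌋ = 22 → w.

FI76qw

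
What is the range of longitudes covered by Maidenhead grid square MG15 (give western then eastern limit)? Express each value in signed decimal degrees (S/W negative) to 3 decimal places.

Field M=12, G=6: +12·20° lon, +6·10° lat → SW at lon 60°, lat -30°.
Square 1, 5: +1·2° lon, +5·1° lat → SW at lon 62°, lat -25°.
Cell spans 2° lon × 1° lat.
west 62.000, east 64.000.

62.000, 64.000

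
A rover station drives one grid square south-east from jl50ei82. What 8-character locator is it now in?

Longitude extended square 8; +1 → 9.
Latitude extended square 2; −1 → 1.

JL50ei91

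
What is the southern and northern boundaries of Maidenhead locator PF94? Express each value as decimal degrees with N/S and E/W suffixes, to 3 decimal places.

36.000° S, 35.000° S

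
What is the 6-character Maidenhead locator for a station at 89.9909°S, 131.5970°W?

CA40ea

Shift to the Maidenhead origin (180°W, 90°S): lon 48.4030, lat 0.0091.
Field: lon ⌊48.4030/20⌋ = 2 → C; lat ⌊0.0091/10⌋ = 0 → A.
Square: lon ⌊8.4030/2⌋ = 4; lat ⌊0.0091/1⌋ = 0.
Subsquare: lon ⌊0.4030/0.0833333⌋ = 4 → e; lat ⌊0.0091/0.0416667⌋ = 0 → a.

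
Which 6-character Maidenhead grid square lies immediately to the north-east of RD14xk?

Longitude subsquare x = 23; +1 → 24, wraps to 0 = a, carry into square.
Longitude square 1; +1 → 2.
Latitude subsquare k = 10; +1 → 11 = l.

RD24al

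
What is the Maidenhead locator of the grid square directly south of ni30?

Latitude square 0; −1 → -1, wraps to 9, carry into field.
Latitude field I = 8; −1 → 7 = H.
The longitude characters are unchanged.

NH39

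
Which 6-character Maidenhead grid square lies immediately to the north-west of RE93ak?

RE83xl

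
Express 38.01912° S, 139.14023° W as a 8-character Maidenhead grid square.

CF01kx35

Add 180° to longitude and 90° to latitude: 40.85977, 51.98088.
Field (20°×10°, letters A–R): lon ⌊40.85977/20⌋ = 2 → C; lat ⌊51.98088/10⌋ = 5 → F.
Square (2°×1°, digits 0–9): lon ⌊0.85977/2⌋ = 0; lat ⌊1.98088/1⌋ = 1.
Subsquare (5′×2.5′, letters a–x): lon ⌊0.85977/0.0833333⌋ = 10 → k; lat ⌊0.98088/0.0416667⌋ = 23 → x.
Extended square (30″×15″, digits 0–9): lon ⌊0.02644/0.00833333⌋ = 3; lat ⌊0.02255/0.00416667⌋ = 5.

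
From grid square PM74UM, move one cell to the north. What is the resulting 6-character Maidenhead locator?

PM74un

Latitude subsquare m = 12; +1 → 13 = n.
The longitude characters are unchanged.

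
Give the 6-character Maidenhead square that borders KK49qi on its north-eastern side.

KK49rj

Longitude subsquare q = 16; +1 → 17 = r.
Latitude subsquare i = 8; +1 → 9 = j.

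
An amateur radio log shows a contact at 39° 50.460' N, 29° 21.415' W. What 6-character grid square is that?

HM59hu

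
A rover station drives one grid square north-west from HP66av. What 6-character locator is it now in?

HP56xw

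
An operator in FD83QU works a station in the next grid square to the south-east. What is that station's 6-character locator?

FD83rt

Longitude subsquare q = 16; +1 → 17 = r.
Latitude subsquare u = 20; −1 → 19 = t.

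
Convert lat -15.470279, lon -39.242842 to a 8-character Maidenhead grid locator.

Add 180° to longitude and 90° to latitude: 140.75716, 74.52972.
Field: 140.75716/20 → 7 → H, 74.52972/10 → 7 → H; chars HH.
Square: 0.75716/2 → 0, 4.52972/1 → 4; chars 04.
Subsquare: 0.75716/0.0833333 → 9 → j, 0.52972/0.0416667 → 12 → m; chars jm.
Extended square: 0.00716/0.00833333 → 0, 0.02972/0.00416667 → 7; chars 07.

HH04jm07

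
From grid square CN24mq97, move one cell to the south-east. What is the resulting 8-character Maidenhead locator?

CN24nq06

Longitude extended square 9; +1 → 10, wraps to 0, carry into subsquare.
Longitude subsquare m = 12; +1 → 13 = n.
Latitude extended square 7; −1 → 6.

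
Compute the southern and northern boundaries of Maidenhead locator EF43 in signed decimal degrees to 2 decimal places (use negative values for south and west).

-37.00, -36.00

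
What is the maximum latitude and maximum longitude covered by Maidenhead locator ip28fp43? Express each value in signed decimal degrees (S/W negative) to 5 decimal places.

68.64167, -15.54167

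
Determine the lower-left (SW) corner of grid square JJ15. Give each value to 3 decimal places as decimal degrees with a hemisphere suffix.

5.000° N, 2.000° E

Field J=9, J=9: +9·20° lon, +9·10° lat → SW at lon 0°, lat 0°.
Square 1, 5: +1·2° lon, +5·1° lat → SW at lon 2°, lat 5°.
latitude 5.000° N, longitude 2.000° E.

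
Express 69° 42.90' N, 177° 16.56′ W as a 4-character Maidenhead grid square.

AP19

Add 180° to longitude and 90° to latitude: 2.72, 159.72.
Field (20°×10°, letters A–R): lon ⌊2.72/20⌋ = 0 → A; lat ⌊159.72/10⌋ = 15 → P.
Square (2°×1°, digits 0–9): lon ⌊2.72/2⌋ = 1; lat ⌊9.72/1⌋ = 9.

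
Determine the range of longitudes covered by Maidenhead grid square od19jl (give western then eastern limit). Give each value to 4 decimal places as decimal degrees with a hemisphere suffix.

102.7500° E, 102.8333° E

Field O=14, D=3: +14·20° lon, +3·10° lat → SW at lon 100°, lat -60°.
Square 1, 9: +1·2° lon, +9·1° lat → SW at lon 102°, lat -51°.
Subsquare j=9, l=11: +9·0.0833333° lon, +11·0.0416667° lat → SW at lon 102.75°, lat -50.5417°.
Cell spans 0.0833333° lon × 0.0416667° lat.
west 102.7500° E, east 102.8333° E.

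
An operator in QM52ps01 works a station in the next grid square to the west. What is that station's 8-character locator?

Longitude extended square 0; −1 → -1, wraps to 9, carry into subsquare.
Longitude subsquare p = 15; −1 → 14 = o.
The latitude characters are unchanged.

QM52os91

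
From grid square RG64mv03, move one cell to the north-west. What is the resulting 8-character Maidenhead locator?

RG64lv94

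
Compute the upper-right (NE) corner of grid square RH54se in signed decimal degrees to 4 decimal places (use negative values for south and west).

Field R=17, H=7: +17·20° lon, +7·10° lat → SW at lon 160°, lat -20°.
Square 5, 4: +5·2° lon, +4·1° lat → SW at lon 170°, lat -16°.
Subsquare s=18, e=4: +18·0.0833333° lon, +4·0.0416667° lat → SW at lon 171.5°, lat -15.8333°.
Cell spans 0.0833333° lon × 0.0416667° lat. NE corner is SW corner plus one full cell.
latitude -15.7917, longitude 171.5833.

-15.7917, 171.5833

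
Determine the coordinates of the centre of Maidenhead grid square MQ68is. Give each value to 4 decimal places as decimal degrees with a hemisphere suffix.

Field M=12, Q=16: +12·20° lon, +16·10° lat → SW at lon 60°, lat 70°.
Square 6, 8: +6·2° lon, +8·1° lat → SW at lon 72°, lat 78°.
Subsquare i=8, s=18: +8·0.0833333° lon, +18·0.0416667° lat → SW at lon 72.6667°, lat 78.75°.
Cell spans 0.0833333° lon × 0.0416667° lat. Centre is SW corner plus half of each.
latitude 78.7708° N, longitude 72.7083° E.

78.7708° N, 72.7083° E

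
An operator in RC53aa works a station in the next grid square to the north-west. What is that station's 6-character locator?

Longitude subsquare a = 0; −1 → -1, wraps to 23 = x, carry into square.
Longitude square 5; −1 → 4.
Latitude subsquare a = 0; +1 → 1 = b.

RC43xb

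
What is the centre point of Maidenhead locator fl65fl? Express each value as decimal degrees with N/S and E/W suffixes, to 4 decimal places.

25.4792° N, 67.5417° W

Field F=5, L=11: +5·20° lon, +11·10° lat → SW at lon -80°, lat 20°.
Square 6, 5: +6·2° lon, +5·1° lat → SW at lon -68°, lat 25°.
Subsquare f=5, l=11: +5·0.0833333° lon, +11·0.0416667° lat → SW at lon -67.5833°, lat 25.4583°.
Cell spans 0.0833333° lon × 0.0416667° lat. Centre is SW corner plus half of each.
latitude 25.4792° N, longitude 67.5417° W.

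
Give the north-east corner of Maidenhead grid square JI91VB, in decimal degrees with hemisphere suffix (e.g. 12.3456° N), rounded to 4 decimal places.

8.9167° S, 19.8333° E

Field J=9, I=8: +9·20° lon, +8·10° lat → SW at lon 0°, lat -10°.
Square 9, 1: +9·2° lon, +1·1° lat → SW at lon 18°, lat -9°.
Subsquare v=21, b=1: +21·0.0833333° lon, +1·0.0416667° lat → SW at lon 19.75°, lat -8.95833°.
Cell spans 0.0833333° lon × 0.0416667° lat. NE corner is SW corner plus one full cell.
latitude 8.9167° S, longitude 19.8333° E.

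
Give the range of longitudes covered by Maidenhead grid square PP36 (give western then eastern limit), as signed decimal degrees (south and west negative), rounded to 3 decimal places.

Field P=15, P=15: +15·20° lon, +15·10° lat → SW at lon 120°, lat 60°.
Square 3, 6: +3·2° lon, +6·1° lat → SW at lon 126°, lat 66°.
Cell spans 2° lon × 1° lat.
west 126.000, east 128.000.

126.000, 128.000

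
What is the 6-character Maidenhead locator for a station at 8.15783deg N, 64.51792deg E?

MJ28gd

Shift to the Maidenhead origin (180°W, 90°S): lon 244.5179, lat 98.1578.
Field: 244.5179/20 → 12 → M, 98.1578/10 → 9 → J; chars MJ.
Square: 4.5179/2 → 2, 8.1578/1 → 8; chars 28.
Subsquare: 0.5179/0.0833333 → 6 → g, 0.1578/0.0416667 → 3 → d; chars gd.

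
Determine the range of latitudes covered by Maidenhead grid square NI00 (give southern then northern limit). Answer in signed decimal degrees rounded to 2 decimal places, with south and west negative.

Field N=13, I=8: +13·20° lon, +8·10° lat → SW at lon 80°, lat -10°.
Square 0, 0: +0·2° lon, +0·1° lat → SW at lon 80°, lat -10°.
Cell spans 2° lon × 1° lat.
south -10.00, north -9.00.

-10.00, -9.00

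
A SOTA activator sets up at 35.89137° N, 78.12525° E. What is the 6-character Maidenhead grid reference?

MM95bv

Add 180° to longitude and 90° to latitude: 258.1252, 125.8914.
Field: 258.1252/20 → 12 → M, 125.8914/10 → 12 → M; chars MM.
Square: 18.1252/2 → 9, 5.8914/1 → 5; chars 95.
Subsquare: 0.1252/0.0833333 → 1 → b, 0.8914/0.0416667 → 21 → v; chars bv.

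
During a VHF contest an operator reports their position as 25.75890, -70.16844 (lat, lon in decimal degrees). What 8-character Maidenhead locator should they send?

Shift to the Maidenhead origin (180°W, 90°S): lon 109.83156, lat 115.75890.
Field: 109.83156/20 → 5 → F, 115.75890/10 → 11 → L; chars FL.
Square: 9.83156/2 → 4, 5.75890/1 → 5; chars 45.
Subsquare: 1.83156/0.0833333 → 21 → v, 0.75890/0.0416667 → 18 → s; chars vs.
Extended square: 0.08156/0.00833333 → 9, 0.00890/0.00416667 → 2; chars 92.

FL45vs92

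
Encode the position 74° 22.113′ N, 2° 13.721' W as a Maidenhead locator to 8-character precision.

IQ84vi28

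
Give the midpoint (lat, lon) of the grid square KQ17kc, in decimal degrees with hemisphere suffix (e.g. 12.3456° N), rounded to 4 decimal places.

Field K=10, Q=16: +10·20° lon, +16·10° lat → SW at lon 20°, lat 70°.
Square 1, 7: +1·2° lon, +7·1° lat → SW at lon 22°, lat 77°.
Subsquare k=10, c=2: +10·0.0833333° lon, +2·0.0416667° lat → SW at lon 22.8333°, lat 77.0833°.
Cell spans 0.0833333° lon × 0.0416667° lat. Centre is SW corner plus half of each.
latitude 77.1042° N, longitude 22.8750° E.

77.1042° N, 22.8750° E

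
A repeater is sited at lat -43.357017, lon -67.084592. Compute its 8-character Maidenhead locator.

Shift to the Maidenhead origin (180°W, 90°S): lon 112.91541, lat 46.64298.
Field: lon ⌊112.91541/20⌋ = 5 → F; lat ⌊46.64298/10⌋ = 4 → E.
Square: lon ⌊12.91541/2⌋ = 6; lat ⌊6.64298/1⌋ = 6.
Subsquare: lon ⌊0.91541/0.0833333⌋ = 10 → k; lat ⌊0.64298/0.0416667⌋ = 15 → p.
Extended square: lon ⌊0.08207/0.00833333⌋ = 9; lat ⌊0.01798/0.00416667⌋ = 4.

FE66kp94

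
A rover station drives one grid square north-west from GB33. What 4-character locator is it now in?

GB24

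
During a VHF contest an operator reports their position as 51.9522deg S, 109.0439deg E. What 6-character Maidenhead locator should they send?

OD48mb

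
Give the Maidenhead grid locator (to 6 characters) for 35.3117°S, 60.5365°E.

MF04gq

Shift to the Maidenhead origin (180°W, 90°S): lon 240.5365, lat 54.6883.
Field (20°×10°, letters A–R): lon ⌊240.5365/20⌋ = 12 → M; lat ⌊54.6883/10⌋ = 5 → F.
Square (2°×1°, digits 0–9): lon ⌊0.5365/2⌋ = 0; lat ⌊4.6883/1⌋ = 4.
Subsquare (5′×2.5′, letters a–x): lon ⌊0.5365/0.0833333⌋ = 6 → g; lat ⌊0.6883/0.0416667⌋ = 16 → q.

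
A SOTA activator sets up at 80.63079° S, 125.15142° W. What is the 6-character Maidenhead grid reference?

Add 180° to longitude and 90° to latitude: 54.8486, 9.3692.
Field: lon ⌊54.8486/20⌋ = 2 → C; lat ⌊9.3692/10⌋ = 0 → A.
Square: lon ⌊14.8486/2⌋ = 7; lat ⌊9.3692/1⌋ = 9.
Subsquare: lon ⌊0.8486/0.0833333⌋ = 10 → k; lat ⌊0.3692/0.0416667⌋ = 8 → i.

CA79ki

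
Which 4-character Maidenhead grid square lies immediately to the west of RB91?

RB81

Longitude square 9; −1 → 8.
The latitude characters are unchanged.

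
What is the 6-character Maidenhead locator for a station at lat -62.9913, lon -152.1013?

BC37wa

Shift to the Maidenhead origin (180°W, 90°S): lon 27.8987, lat 27.0087.
Field (20°×10°, letters A–R): 27.8987/20 → 1 → B, 27.0087/10 → 2 → C; chars BC.
Square (2°×1°, digits 0–9): 7.8987/2 → 3, 7.0087/1 → 7; chars 37.
Subsquare (5′×2.5′, letters a–x): 1.8987/0.0833333 → 22 → w, 0.0087/0.0416667 → 0 → a; chars wa.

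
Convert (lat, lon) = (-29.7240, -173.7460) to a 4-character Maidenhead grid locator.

Shift to the Maidenhead origin (180°W, 90°S): lon 6.25, lat 60.28.
Field: 6.25/20 → 0 → A, 60.28/10 → 6 → G; chars AG.
Square: 6.25/2 → 3, 0.28/1 → 0; chars 30.

AG30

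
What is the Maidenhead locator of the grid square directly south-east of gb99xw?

HB09av

Longitude subsquare x = 23; +1 → 24, wraps to 0 = a, carry into square.
Longitude square 9; +1 → 10, wraps to 0, carry into field.
Longitude field G = 6; +1 → 7 = H.
Latitude subsquare w = 22; −1 → 21 = v.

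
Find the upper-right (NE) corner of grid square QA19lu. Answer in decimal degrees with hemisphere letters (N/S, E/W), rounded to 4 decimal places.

Field Q=16, A=0: +16·20° lon, +0·10° lat → SW at lon 140°, lat -90°.
Square 1, 9: +1·2° lon, +9·1° lat → SW at lon 142°, lat -81°.
Subsquare l=11, u=20: +11·0.0833333° lon, +20·0.0416667° lat → SW at lon 142.917°, lat -80.1667°.
Cell spans 0.0833333° lon × 0.0416667° lat. NE corner is SW corner plus one full cell.
latitude 80.1250° S, longitude 143.0000° E.

80.1250° S, 143.0000° E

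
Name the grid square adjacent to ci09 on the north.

CJ00

Latitude square 9; +1 → 10, wraps to 0, carry into field.
Latitude field I = 8; +1 → 9 = J.
The longitude characters are unchanged.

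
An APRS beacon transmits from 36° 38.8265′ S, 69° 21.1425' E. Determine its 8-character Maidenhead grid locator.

Offset from 180°W / 90°S: lon 249.35237°, lat 53.35289°.
Field: 249.35237/20 → 12 → M, 53.35289/10 → 5 → F; chars MF.
Square: 9.35237/2 → 4, 3.35289/1 → 3; chars 43.
Subsquare: 1.35237/0.0833333 → 16 → q, 0.35289/0.0416667 → 8 → i; chars qi.
Extended square: 0.01904/0.00833333 → 2, 0.01956/0.00416667 → 4; chars 24.

MF43qi24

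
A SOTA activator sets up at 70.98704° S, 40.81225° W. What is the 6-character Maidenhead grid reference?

GB99oa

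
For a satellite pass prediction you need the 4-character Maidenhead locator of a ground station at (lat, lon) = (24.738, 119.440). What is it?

OL94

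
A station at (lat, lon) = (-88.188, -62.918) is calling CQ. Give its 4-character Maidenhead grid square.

FA81

Shift to the Maidenhead origin (180°W, 90°S): lon 117.08, lat 1.81.
Field (20°×10°, letters A–R): 117.08/20 → 5 → F, 1.81/10 → 0 → A; chars FA.
Square (2°×1°, digits 0–9): 17.08/2 → 8, 1.81/1 → 1; chars 81.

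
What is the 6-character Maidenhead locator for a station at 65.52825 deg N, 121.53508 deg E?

Offset from 180°W / 90°S: lon 301.5351°, lat 155.5283°.
Field: lon ⌊301.5351/20⌋ = 15 → P; lat ⌊155.5283/10⌋ = 15 → P.
Square: lon ⌊1.5351/2⌋ = 0; lat ⌊5.5283/1⌋ = 5.
Subsquare: lon ⌊1.5351/0.0833333⌋ = 18 → s; lat ⌊0.5283/0.0416667⌋ = 12 → m.

PP05sm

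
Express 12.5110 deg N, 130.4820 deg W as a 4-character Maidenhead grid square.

CK42

Add 180° to longitude and 90° to latitude: 49.52, 102.51.
Field: lon ⌊49.52/20⌋ = 2 → C; lat ⌊102.51/10⌋ = 10 → K.
Square: lon ⌊9.52/2⌋ = 4; lat ⌊2.51/1⌋ = 2.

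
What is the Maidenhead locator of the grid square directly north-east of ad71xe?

Longitude subsquare x = 23; +1 → 24, wraps to 0 = a, carry into square.
Longitude square 7; +1 → 8.
Latitude subsquare e = 4; +1 → 5 = f.

AD81af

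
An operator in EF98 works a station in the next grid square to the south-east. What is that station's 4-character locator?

FF07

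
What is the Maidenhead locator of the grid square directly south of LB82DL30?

LB82dk39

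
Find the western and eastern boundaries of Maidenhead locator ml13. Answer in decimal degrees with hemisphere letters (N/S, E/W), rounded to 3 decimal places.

62.000° E, 64.000° E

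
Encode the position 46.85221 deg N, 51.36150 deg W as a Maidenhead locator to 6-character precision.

GN46hu

Offset from 180°W / 90°S: lon 128.6385°, lat 136.8522°.
Field: 128.6385/20 → 6 → G, 136.8522/10 → 13 → N; chars GN.
Square: 8.6385/2 → 4, 6.8522/1 → 6; chars 46.
Subsquare: 0.6385/0.0833333 → 7 → h, 0.8522/0.0416667 → 20 → u; chars hu.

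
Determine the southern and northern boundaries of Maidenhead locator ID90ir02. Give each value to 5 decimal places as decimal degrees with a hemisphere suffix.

Field I=8, D=3: +8·20° lon, +3·10° lat → SW at lon -20°, lat -60°.
Square 9, 0: +9·2° lon, +0·1° lat → SW at lon -2°, lat -60°.
Subsquare i=8, r=17: +8·0.0833333° lon, +17·0.0416667° lat → SW at lon -1.33333°, lat -59.2917°.
Extended square 0, 2: +0·0.00833333° lon, +2·0.00416667° lat → SW at lon -1.33333°, lat -59.2833°.
Cell spans 0.00833333° lon × 0.00416667° lat.
south 59.28333° S, north 59.27917° S.

59.28333° S, 59.27917° S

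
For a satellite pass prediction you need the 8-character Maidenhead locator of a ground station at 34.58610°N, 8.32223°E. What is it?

JM44do80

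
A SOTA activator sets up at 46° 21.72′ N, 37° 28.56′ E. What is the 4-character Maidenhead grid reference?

Add 180° to longitude and 90° to latitude: 217.48, 136.36.
Field: 217.48/20 → 10 → K, 136.36/10 → 13 → N; chars KN.
Square: 17.48/2 → 8, 6.36/1 → 6; chars 86.

KN86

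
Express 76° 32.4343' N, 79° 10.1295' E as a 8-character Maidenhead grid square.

Shift to the Maidenhead origin (180°W, 90°S): lon 259.16882, lat 166.54057.
Field: lon ⌊259.16882/20⌋ = 12 → M; lat ⌊166.54057/10⌋ = 16 → Q.
Square: lon ⌊19.16882/2⌋ = 9; lat ⌊6.54057/1⌋ = 6.
Subsquare: lon ⌊1.16882/0.0833333⌋ = 14 → o; lat ⌊0.54057/0.0416667⌋ = 12 → m.
Extended square: lon ⌊0.00216/0.00833333⌋ = 0; lat ⌊0.04057/0.00416667⌋ = 9.

MQ96om09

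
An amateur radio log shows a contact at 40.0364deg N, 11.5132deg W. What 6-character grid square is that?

IN40fa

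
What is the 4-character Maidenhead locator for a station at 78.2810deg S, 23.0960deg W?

Offset from 180°W / 90°S: lon 156.90°, lat 11.72°.
Field: lon ⌊156.90/20⌋ = 7 → H; lat ⌊11.72/10⌋ = 1 → B.
Square: lon ⌊16.90/2⌋ = 8; lat ⌊1.72/1⌋ = 1.

HB81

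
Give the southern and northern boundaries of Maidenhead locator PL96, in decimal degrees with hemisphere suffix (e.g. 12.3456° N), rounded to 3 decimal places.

Field P=15, L=11: +15·20° lon, +11·10° lat → SW at lon 120°, lat 20°.
Square 9, 6: +9·2° lon, +6·1° lat → SW at lon 138°, lat 26°.
Cell spans 2° lon × 1° lat.
south 26.000° N, north 27.000° N.

26.000° N, 27.000° N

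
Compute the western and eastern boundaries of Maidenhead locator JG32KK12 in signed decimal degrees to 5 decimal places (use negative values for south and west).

6.84167, 6.85000

Field J=9, G=6: +9·20° lon, +6·10° lat → SW at lon 0°, lat -30°.
Square 3, 2: +3·2° lon, +2·1° lat → SW at lon 6°, lat -28°.
Subsquare k=10, k=10: +10·0.0833333° lon, +10·0.0416667° lat → SW at lon 6.83333°, lat -27.5833°.
Extended square 1, 2: +1·0.00833333° lon, +2·0.00416667° lat → SW at lon 6.84167°, lat -27.575°.
Cell spans 0.00833333° lon × 0.00416667° lat.
west 6.84167, east 6.85000.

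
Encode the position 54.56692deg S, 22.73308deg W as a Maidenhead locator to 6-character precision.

HD85pk

Shift to the Maidenhead origin (180°W, 90°S): lon 157.2669, lat 35.4331.
Field: lon ⌊157.2669/20⌋ = 7 → H; lat ⌊35.4331/10⌋ = 3 → D.
Square: lon ⌊17.2669/2⌋ = 8; lat ⌊5.4331/1⌋ = 5.
Subsquare: lon ⌊1.2669/0.0833333⌋ = 15 → p; lat ⌊0.4331/0.0416667⌋ = 10 → k.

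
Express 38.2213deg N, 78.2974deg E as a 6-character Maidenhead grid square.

MM98df

Offset from 180°W / 90°S: lon 258.2974°, lat 128.2213°.
Field: 258.2974/20 → 12 → M, 128.2213/10 → 12 → M; chars MM.
Square: 18.2974/2 → 9, 8.2213/1 → 8; chars 98.
Subsquare: 0.2974/0.0833333 → 3 → d, 0.2213/0.0416667 → 5 → f; chars df.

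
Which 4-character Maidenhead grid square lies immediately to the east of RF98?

AF08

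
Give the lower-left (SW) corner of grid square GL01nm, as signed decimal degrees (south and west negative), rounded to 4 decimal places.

21.5000, -58.9167

Field G=6, L=11: +6·20° lon, +11·10° lat → SW at lon -60°, lat 20°.
Square 0, 1: +0·2° lon, +1·1° lat → SW at lon -60°, lat 21°.
Subsquare n=13, m=12: +13·0.0833333° lon, +12·0.0416667° lat → SW at lon -58.9167°, lat 21.5°.
latitude 21.5000, longitude -58.9167.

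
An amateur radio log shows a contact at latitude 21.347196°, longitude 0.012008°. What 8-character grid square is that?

JL01ai13

Add 180° to longitude and 90° to latitude: 180.01201, 111.34720.
Field: lon ⌊180.01201/20⌋ = 9 → J; lat ⌊111.34720/10⌋ = 11 → L.
Square: lon ⌊0.01201/2⌋ = 0; lat ⌊1.34720/1⌋ = 1.
Subsquare: lon ⌊0.01201/0.0833333⌋ = 0 → a; lat ⌊0.34720/0.0416667⌋ = 8 → i.
Extended square: lon ⌊0.01201/0.00833333⌋ = 1; lat ⌊0.01386/0.00416667⌋ = 3.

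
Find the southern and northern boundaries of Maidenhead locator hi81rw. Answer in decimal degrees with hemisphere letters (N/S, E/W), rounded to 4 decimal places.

8.0833° S, 8.0417° S

Field H=7, I=8: +7·20° lon, +8·10° lat → SW at lon -40°, lat -10°.
Square 8, 1: +8·2° lon, +1·1° lat → SW at lon -24°, lat -9°.
Subsquare r=17, w=22: +17·0.0833333° lon, +22·0.0416667° lat → SW at lon -22.5833°, lat -8.08333°.
Cell spans 0.0833333° lon × 0.0416667° lat.
south 8.0833° S, north 8.0417° S.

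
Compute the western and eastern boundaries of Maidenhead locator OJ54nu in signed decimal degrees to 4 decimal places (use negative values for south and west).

Field O=14, J=9: +14·20° lon, +9·10° lat → SW at lon 100°, lat 0°.
Square 5, 4: +5·2° lon, +4·1° lat → SW at lon 110°, lat 4°.
Subsquare n=13, u=20: +13·0.0833333° lon, +20·0.0416667° lat → SW at lon 111.083°, lat 4.83333°.
Cell spans 0.0833333° lon × 0.0416667° lat.
west 111.0833, east 111.1667.

111.0833, 111.1667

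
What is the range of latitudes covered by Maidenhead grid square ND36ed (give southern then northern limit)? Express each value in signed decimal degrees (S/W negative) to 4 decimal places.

-53.8750, -53.8333

Field N=13, D=3: +13·20° lon, +3·10° lat → SW at lon 80°, lat -60°.
Square 3, 6: +3·2° lon, +6·1° lat → SW at lon 86°, lat -54°.
Subsquare e=4, d=3: +4·0.0833333° lon, +3·0.0416667° lat → SW at lon 86.3333°, lat -53.875°.
Cell spans 0.0833333° lon × 0.0416667° lat.
south -53.8750, north -53.8333.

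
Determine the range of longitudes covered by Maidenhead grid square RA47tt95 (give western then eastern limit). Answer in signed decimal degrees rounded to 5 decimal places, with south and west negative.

169.65833, 169.66667

Field R=17, A=0: +17·20° lon, +0·10° lat → SW at lon 160°, lat -90°.
Square 4, 7: +4·2° lon, +7·1° lat → SW at lon 168°, lat -83°.
Subsquare t=19, t=19: +19·0.0833333° lon, +19·0.0416667° lat → SW at lon 169.583°, lat -82.2083°.
Extended square 9, 5: +9·0.00833333° lon, +5·0.00416667° lat → SW at lon 169.658°, lat -82.1875°.
Cell spans 0.00833333° lon × 0.00416667° lat.
west 169.65833, east 169.66667.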